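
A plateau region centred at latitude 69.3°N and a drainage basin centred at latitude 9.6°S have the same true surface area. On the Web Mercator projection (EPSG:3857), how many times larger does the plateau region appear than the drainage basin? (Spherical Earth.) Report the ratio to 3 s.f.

On Mercator, area is exaggerated by sec²φ = 1/cos²φ.
At 69.3°: sec²(69.3°) = 1/0.3535² = 8.004.
At 9.6°: sec²(9.6°) = 1/0.9860² = 1.029.
Ratio = 8.004/1.029 = cos²(9.6°)/cos²(69.3°) ≈ 7.78.

7.78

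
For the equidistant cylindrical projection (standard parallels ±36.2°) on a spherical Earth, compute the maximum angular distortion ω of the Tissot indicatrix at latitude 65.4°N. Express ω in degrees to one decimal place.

37.3°

In the equirectangular projection with standard parallel φ₀ = 36.2° (x = Rλ cos φ₀, y = Rφ), meridians are true-scale (h = 1) and the parallel scale is k = cos φ₀ / cos φ.
At 65.4°: h = 1.000, k = 1.938; principal scales a = 1.938, b = 1.000.
sin(ω/2) = (a − b)/(a + b) = 0.9385/2.938 = 0.3194, so ω = 2 arcsin(0.3194) ≈ 37.3°.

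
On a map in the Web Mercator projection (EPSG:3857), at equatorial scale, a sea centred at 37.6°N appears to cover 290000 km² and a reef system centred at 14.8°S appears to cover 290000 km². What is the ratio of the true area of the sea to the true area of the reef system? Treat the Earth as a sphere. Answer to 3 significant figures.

0.672

Mercator's areal exaggeration is sec²φ; hence true area = (apparent area) · cos²φ.
True area of sea: 290000 × cos²(37.6°) = 290000 × 0.6277 = 182000 km².
True area of reef system: 290000 × cos²(14.8°) = 290000 × 0.9347 = 271100 km².
Ratio = 182000 / 271100 ≈ 0.672.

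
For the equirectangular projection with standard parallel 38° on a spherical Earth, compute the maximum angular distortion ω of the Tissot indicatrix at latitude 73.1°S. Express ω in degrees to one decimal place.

54.9°

The equidistant cylindrical projection with φ₀ = 38° has h = 1 (meridians true) and k = cos φ₀ / cos φ along parallels.
At 73.1°: h = 1.000, k = 2.711; principal scales a = 2.711, b = 1.000.
sin(ω/2) = (a − b)/(a + b) = 1.711/3.711 = 0.4610, so ω = 2 arcsin(0.4610) ≈ 54.9°.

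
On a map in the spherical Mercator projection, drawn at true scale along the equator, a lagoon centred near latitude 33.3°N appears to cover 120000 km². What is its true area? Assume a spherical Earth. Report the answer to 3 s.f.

83800 km²

For Mercator, h = k = sec φ (a conformal cylindrical projection has a single point scale, 1/cos φ).
Areal scale = k² = sec²φ = 1/cos²(33.3°) = 1/0.8358² = 1.431.
True area = apparent / (areal scale) = 120000 / 1.431 ≈ 83800 km².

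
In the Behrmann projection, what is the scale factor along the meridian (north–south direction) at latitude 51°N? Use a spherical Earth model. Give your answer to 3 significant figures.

0.727

Behrmann is a cylindrical equal-area projection with standard parallels at ±30°. For cylindrical equal-area with standard parallel φ₀, h = cos φ / cos φ₀ and k = cos φ₀ / cos φ, so h·k = 1.
h = cos 51° / cos 30° = 0.6293/0.8660 = 0.7267.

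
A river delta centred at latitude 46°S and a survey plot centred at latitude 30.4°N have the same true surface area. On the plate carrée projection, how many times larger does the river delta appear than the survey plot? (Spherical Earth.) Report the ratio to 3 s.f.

In the plate carrée (x = Rλ, y = Rφ), meridians are true-scale (h = 1) and parallels are stretched by k = sec φ.
Areal scale at 46°: h·k = 1.000 × 1.440 = 1.440.
Areal scale at 30.4°: h·k = 1.000 × 1.159 = 1.159.
Ratio = 1.440/1.159 ≈ 1.24.

1.24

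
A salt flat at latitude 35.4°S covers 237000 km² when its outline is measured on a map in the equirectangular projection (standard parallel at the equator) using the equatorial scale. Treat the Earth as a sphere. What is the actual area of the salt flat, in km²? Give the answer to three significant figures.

193000 km²

For the equirectangular projection with φ₀ = 0 (plate carrée), h = 1 along meridians and k = sec φ along parallels.
Areal scale = h·k = 1 × sec φ; at 35.4°, h = 1.000, k = 1.227, so h·k = 1.227.
True area = apparent / (areal scale) = 237000 / 1.227 ≈ 193000 km².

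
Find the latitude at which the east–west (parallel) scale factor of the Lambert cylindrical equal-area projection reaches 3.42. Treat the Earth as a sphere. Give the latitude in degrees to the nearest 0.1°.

73.0°

The Lambert cylindrical equal-area projection is the cylindrical equal-area projection with its standard parallel at the equator (φ₀ = 0). A cylindrical equal-area projection with standard parallel φ₀ has meridian scale h = cos φ / cos φ₀ and parallel scale k = cos φ₀ / cos φ (so areas are preserved, h·k = 1).
k = cos φ₀ / cos φ = 3.42  ⇒  cos φ = cos 0° / 3.42 = 0.2924.
φ = arccos(0.2924) ≈ 73.0°.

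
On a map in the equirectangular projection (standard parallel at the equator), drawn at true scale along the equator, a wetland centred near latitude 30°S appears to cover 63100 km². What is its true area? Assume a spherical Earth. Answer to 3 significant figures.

Plate carrée maps x = Rλ, y = Rφ. The meridian scale is h = 1 and the parallel scale is k = 1/cos φ = sec φ.
Areal scale = h·k = 1 × sec φ; at 30°, h = 1.000, k = 1.155, so h·k = 1.155.
True area = apparent / (areal scale) = 63100 / 1.155 ≈ 54600 km².

54600 km²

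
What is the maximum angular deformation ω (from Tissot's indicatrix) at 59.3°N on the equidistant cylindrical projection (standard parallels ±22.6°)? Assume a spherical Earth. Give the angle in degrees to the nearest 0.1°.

In the equirectangular projection with standard parallel φ₀ = 22.6° (x = Rλ cos φ₀, y = Rφ), meridians are true-scale (h = 1) and the parallel scale is k = cos φ₀ / cos φ.
At 59.3°: h = 1.000, k = 1.808; principal scales a = 1.808, b = 1.000.
sin(ω/2) = (a − b)/(a + b) = 0.8083/2.808 = 0.2878, so ω = 2 arcsin(0.2878) ≈ 33.5°.

33.5°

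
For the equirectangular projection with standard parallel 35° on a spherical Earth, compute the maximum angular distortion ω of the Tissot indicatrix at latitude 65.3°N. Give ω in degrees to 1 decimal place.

The equidistant cylindrical projection with φ₀ = 35° has h = 1 (meridians true) and k = cos φ₀ / cos φ along parallels.
At 65.3°: h = 1.000, k = 1.960; principal scales a = 1.960, b = 1.000.
sin(ω/2) = (a − b)/(a + b) = 0.9603/2.960 = 0.3244, so ω = 2 arcsin(0.3244) ≈ 37.9°.

37.9°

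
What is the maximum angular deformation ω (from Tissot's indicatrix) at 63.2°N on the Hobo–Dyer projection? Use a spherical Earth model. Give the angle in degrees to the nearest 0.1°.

61.6°

The Hobo–Dyer projection is cylindrical equal-area with φ₀ = 37.5°. For cylindrical equal-area with standard parallel φ₀, h = cos φ / cos φ₀ and k = cos φ₀ / cos φ, so h·k = 1.
At 63.2°: h = 0.5683, k = 1.760; principal scales a = 1.760, b = 0.5683.
sin(ω/2) = (a − b)/(a + b) = 1.191/2.328 = 0.5117, so ω = 2 arcsin(0.5117) ≈ 61.6°.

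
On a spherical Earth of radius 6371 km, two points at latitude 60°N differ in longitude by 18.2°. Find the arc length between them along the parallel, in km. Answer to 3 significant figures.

1010 km

Arc length along a parallel = R cos φ · Δλ (with Δλ in radians).
= 6371 × cos 60° × (18.2° × π/180) = 6371 × 0.5000 × 0.3176 ≈ 1010 km.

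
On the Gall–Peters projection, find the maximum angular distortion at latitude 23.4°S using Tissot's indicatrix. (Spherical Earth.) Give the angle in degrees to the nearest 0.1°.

29.5°

Gall–Peters is a cylindrical equal-area projection with standard parallels at ±45°. A cylindrical equal-area projection with standard parallel φ₀ has meridian scale h = cos φ / cos φ₀ and parallel scale k = cos φ₀ / cos φ (so areas are preserved, h·k = 1).
At 23.4°: h = 1.298, k = 0.7705; principal scales a = 1.298, b = 0.7705.
sin(ω/2) = (a − b)/(a + b) = 0.5274/2.068 = 0.2550, so ω = 2 arcsin(0.2550) ≈ 29.5°.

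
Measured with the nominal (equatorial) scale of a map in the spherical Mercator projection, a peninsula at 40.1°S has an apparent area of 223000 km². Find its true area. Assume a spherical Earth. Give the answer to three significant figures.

For Mercator, h = k = sec φ (a conformal cylindrical projection has a single point scale, 1/cos φ).
Areal scale = k² = sec²φ = 1/cos²(40.1°) = 1/0.7649² = 1.709.
True area = apparent / (areal scale) = 223000 / 1.709 ≈ 130000 km².

130000 km²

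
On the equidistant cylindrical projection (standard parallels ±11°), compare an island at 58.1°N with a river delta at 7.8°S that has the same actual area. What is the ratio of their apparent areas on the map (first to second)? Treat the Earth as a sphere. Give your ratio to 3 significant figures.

With standard parallel φ₀ = 11°, the equirectangular projection gives x = Rλ cos φ₀, y = Rφ, so h = 1 and k = cos 11° / cos φ.
Areal scale at 58.1°: h·k = 1.000 × 1.858 = 1.858.
Areal scale at 7.8°: h·k = 1.000 × 0.9908 = 0.9908.
Ratio = 1.858/0.9908 ≈ 1.87.

1.87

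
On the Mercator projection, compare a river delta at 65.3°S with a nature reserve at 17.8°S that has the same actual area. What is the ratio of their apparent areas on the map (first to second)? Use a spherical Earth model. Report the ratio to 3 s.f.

Mercator areal scale is sec²φ.
At 65.3°: sec²(65.3°) = 1/0.4179² = 5.727.
At 17.8°: sec²(17.8°) = 1/0.9521² = 1.103.
Ratio = 5.727/1.103 = cos²(17.8°)/cos²(65.3°) ≈ 5.19.

5.19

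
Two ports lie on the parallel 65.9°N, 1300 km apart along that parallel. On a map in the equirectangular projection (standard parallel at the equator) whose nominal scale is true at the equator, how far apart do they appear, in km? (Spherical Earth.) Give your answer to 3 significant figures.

In the plate carrée (x = Rλ, y = Rφ), meridians are true-scale (h = 1) and parallels are stretched by k = sec φ.
Along the parallel, k = sec 65.9° = 1/0.4083 = 2.449.
Map distance = 1300 × 2.449 ≈ 3180 km.

3180 km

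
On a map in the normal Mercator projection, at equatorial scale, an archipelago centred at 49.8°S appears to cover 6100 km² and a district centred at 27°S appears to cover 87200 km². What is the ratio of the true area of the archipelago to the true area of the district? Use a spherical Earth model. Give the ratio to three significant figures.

0.0367

On Mercator the areal scale is sec²φ, so true area = apparent × cos²φ.
True area of archipelago: 6100 × cos²(49.8°) = 6100 × 0.4166 = 2541 km².
True area of district: 87200 × cos²(27°) = 87200 × 0.7939 = 69230 km².
Ratio = 2541 / 69230 ≈ 0.0367.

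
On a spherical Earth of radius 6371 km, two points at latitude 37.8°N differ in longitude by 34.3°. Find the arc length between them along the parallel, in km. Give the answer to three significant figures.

3010 km

Arc length along a parallel = R cos φ · Δλ (with Δλ in radians).
= 6371 × cos 37.8° × (34.3° × π/180) = 6371 × 0.7902 × 0.5986 ≈ 3010 km.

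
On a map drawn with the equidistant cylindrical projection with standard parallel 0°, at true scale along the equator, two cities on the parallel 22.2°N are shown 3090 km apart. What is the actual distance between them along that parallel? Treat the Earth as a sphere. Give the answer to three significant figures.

2860 km

In the plate carrée (x = Rλ, y = Rφ), meridians are true-scale (h = 1) and parallels are stretched by k = sec φ.
Along the parallel at 22.2°, map distances are exaggerated by k = sec 22.2° = 1.080.
True distance = 3090 / 1.080 = 3090 × cos 22.2° ≈ 2860 km.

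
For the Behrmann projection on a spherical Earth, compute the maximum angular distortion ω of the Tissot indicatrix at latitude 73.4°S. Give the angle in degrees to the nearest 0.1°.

Behrmann is a cylindrical equal-area projection with standard parallels at ±30°. A cylindrical equal-area projection with standard parallel φ₀ has meridian scale h = cos φ / cos φ₀ and parallel scale k = cos φ₀ / cos φ (so areas are preserved, h·k = 1).
At 73.4°: h = 0.3299, k = 3.031; principal scales a = 3.031, b = 0.3299.
sin(ω/2) = (a − b)/(a + b) = 2.701/3.361 = 0.8037, so ω = 2 arcsin(0.8037) ≈ 107.0°.

107.0°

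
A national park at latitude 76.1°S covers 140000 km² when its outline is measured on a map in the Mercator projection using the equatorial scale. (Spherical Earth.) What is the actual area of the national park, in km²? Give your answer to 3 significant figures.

8080 km²

Mercator is conformal, so the point scale is isotropic: h = k = sec φ = 1/cos φ.
Areal scale = k² = sec²φ = 1/cos²(76.1°) = 1/0.2402² = 17.33.
True area = apparent / (areal scale) = 140000 / 17.33 ≈ 8080 km².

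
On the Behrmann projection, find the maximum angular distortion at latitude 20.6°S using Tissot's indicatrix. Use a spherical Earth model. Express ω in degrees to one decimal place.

The Behrmann projection is cylindrical equal-area with φ₀ = 30°. Cylindrical equal-area (φ₀ = 30°): h = cos φ / cos 30° along meridians, k = cos 30° / cos φ along parallels; h·k = 1.
At 20.6°: h = 1.081, k = 0.9252; principal scales a = 1.081, b = 0.9252.
sin(ω/2) = (a − b)/(a + b) = 0.1557/2.006 = 0.07761, so ω = 2 arcsin(0.07761) ≈ 8.9°.

8.9°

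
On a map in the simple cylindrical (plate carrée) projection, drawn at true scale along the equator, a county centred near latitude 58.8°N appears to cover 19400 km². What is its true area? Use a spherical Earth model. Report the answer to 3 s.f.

Plate carrée maps x = Rλ, y = Rφ. The meridian scale is h = 1 and the parallel scale is k = 1/cos φ = sec φ.
Areal scale = h·k = 1 × sec φ; at 58.8°, h = 1.000, k = 1.930, so h·k = 1.930.
True area = apparent / (areal scale) = 19400 / 1.930 ≈ 10000 km².

10000 km²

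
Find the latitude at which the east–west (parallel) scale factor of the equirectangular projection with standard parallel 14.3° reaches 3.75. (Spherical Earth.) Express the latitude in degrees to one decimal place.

The equidistant cylindrical projection with φ₀ = 14.3° has h = 1 (meridians true) and k = cos φ₀ / cos φ along parallels.
k = cos φ₀ / cos φ = 3.75  ⇒  cos φ = cos 14.3° / 3.75 = 0.2584.
φ = arccos(0.2584) ≈ 75.0°.

75.0°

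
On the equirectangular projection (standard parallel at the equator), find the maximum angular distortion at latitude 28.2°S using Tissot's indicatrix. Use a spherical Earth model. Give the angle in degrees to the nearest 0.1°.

7.2°

Plate carrée maps x = Rλ, y = Rφ. The meridian scale is h = 1 and the parallel scale is k = 1/cos φ = sec φ.
At 28.2°: h = 1.000, k = 1.135; principal scales a = 1.135, b = 1.000.
sin(ω/2) = (a − b)/(a + b) = 0.1347/2.135 = 0.06309, so ω = 2 arcsin(0.06309) ≈ 7.2°.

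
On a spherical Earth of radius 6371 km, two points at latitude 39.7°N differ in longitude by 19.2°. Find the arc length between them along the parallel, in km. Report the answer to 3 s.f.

1640 km

Arc length along a parallel = R cos φ · Δλ (with Δλ in radians).
= 6371 × cos 39.7° × (19.2° × π/180) = 6371 × 0.7694 × 0.3351 ≈ 1640 km.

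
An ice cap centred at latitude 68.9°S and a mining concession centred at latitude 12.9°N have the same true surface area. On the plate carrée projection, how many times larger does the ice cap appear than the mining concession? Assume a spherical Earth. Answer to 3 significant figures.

2.71

Plate carrée maps x = Rλ, y = Rφ. The meridian scale is h = 1 and the parallel scale is k = 1/cos φ = sec φ.
Areal scale at 68.9°: h·k = 1.000 × 2.778 = 2.778.
Areal scale at 12.9°: h·k = 1.000 × 1.026 = 1.026.
Ratio = 2.778/1.026 ≈ 2.71.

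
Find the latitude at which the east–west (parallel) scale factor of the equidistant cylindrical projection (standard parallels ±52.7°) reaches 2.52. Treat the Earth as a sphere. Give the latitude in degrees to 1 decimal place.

76.1°

With standard parallel φ₀ = 52.7°, the equirectangular projection gives x = Rλ cos φ₀, y = Rφ, so h = 1 and k = cos 52.7° / cos φ.
k = cos φ₀ / cos φ = 2.52  ⇒  cos φ = cos 52.7° / 2.52 = 0.2405.
φ = arccos(0.2405) ≈ 76.1°.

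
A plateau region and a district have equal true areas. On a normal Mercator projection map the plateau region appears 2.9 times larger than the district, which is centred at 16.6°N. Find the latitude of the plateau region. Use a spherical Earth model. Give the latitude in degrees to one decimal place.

Mercator areal scale is sec²φ, so apparent-area ratio = sec²φ₁ / sec²φ₂ = cos²φ₂ / cos²φ₁.
cos²φ₂ / cos²φ₁ = 2.9  ⇒  cos φ₁ = cos 16.6° / √2.9 = 0.9583/1.703 = 0.5627.
φ₁ = arccos(0.5627) ≈ 55.8°.

55.8°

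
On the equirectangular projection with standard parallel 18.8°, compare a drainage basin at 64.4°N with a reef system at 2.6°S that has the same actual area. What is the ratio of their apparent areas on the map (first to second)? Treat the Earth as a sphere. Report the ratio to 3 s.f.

2.31

In the equirectangular projection with standard parallel φ₀ = 18.8° (x = Rλ cos φ₀, y = Rφ), meridians are true-scale (h = 1) and the parallel scale is k = cos φ₀ / cos φ.
Areal scale at 64.4°: h·k = 1.000 × 2.191 = 2.191.
Areal scale at 2.6°: h·k = 1.000 × 0.9476 = 0.9476.
Ratio = 2.191/0.9476 ≈ 2.31.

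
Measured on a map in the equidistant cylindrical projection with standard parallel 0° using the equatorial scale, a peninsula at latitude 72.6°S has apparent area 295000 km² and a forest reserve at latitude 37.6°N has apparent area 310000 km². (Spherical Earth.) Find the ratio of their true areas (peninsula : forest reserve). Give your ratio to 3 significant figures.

0.359

On the plate carrée, areal scale = h·k = 1 × sec φ, so true area = apparent × cos φ.
True area of peninsula: 295000 × cos(72.6°) = 295000 × 0.2990 = 88220 km².
True area of forest reserve: 310000 × cos(37.6°) = 310000 × 0.7923 = 245600 km².
Ratio = 88220 / 245600 ≈ 0.359.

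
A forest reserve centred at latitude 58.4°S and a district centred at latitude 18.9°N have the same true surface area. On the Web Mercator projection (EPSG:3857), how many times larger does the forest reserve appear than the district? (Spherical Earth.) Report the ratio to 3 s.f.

3.26

Mercator areal scale is sec²φ.
At 58.4°: sec²(58.4°) = 1/0.5240² = 3.642.
At 18.9°: sec²(18.9°) = 1/0.9461² = 1.117.
Ratio = 3.642/1.117 = cos²(18.9°)/cos²(58.4°) ≈ 3.26.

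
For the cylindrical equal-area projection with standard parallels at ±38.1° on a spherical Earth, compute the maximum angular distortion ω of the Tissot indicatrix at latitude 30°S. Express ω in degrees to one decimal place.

A cylindrical equal-area projection with standard parallel φ₀ has meridian scale h = cos φ / cos φ₀ and parallel scale k = cos φ₀ / cos φ (so areas are preserved, h·k = 1).
At 30°: h = 1.101, k = 0.9087; principal scales a = 1.101, b = 0.9087.
sin(ω/2) = (a − b)/(a + b) = 0.1918/2.009 = 0.09548, so ω = 2 arcsin(0.09548) ≈ 11.0°.

11.0°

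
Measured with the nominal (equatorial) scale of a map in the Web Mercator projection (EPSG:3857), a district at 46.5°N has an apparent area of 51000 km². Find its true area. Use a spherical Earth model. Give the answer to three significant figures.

24200 km²

For Mercator, h = k = sec φ (a conformal cylindrical projection has a single point scale, 1/cos φ).
Areal scale = k² = sec²φ = 1/cos²(46.5°) = 1/0.6884² = 2.110.
True area = apparent / (areal scale) = 51000 / 2.110 ≈ 24200 km².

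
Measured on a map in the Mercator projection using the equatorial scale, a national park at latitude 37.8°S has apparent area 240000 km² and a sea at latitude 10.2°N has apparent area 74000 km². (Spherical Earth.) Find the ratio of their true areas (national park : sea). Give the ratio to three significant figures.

2.09

Mercator's areal exaggeration is sec²φ; hence true area = (apparent area) · cos²φ.
True area of national park: 240000 × cos²(37.8°) = 240000 × 0.6243 = 149800 km².
True area of sea: 74000 × cos²(10.2°) = 74000 × 0.9686 = 71680 km².
Ratio = 149800 / 71680 ≈ 2.09.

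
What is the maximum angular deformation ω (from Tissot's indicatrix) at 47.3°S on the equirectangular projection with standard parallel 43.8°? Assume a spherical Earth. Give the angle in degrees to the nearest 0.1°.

The equidistant cylindrical projection with φ₀ = 43.8° has h = 1 (meridians true) and k = cos φ₀ / cos φ along parallels.
At 47.3°: h = 1.000, k = 1.064; principal scales a = 1.064, b = 1.000.
sin(ω/2) = (a − b)/(a + b) = 0.06429/2.064 = 0.03115, so ω = 2 arcsin(0.03115) ≈ 3.6°.

3.6°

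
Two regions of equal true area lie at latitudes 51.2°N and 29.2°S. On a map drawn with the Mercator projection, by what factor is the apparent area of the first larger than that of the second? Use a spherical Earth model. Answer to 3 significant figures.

Mercator is conformal with k = sec φ, so areal scale = k² = sec²φ.
At 51.2°: sec²(51.2°) = 1/0.6266² = 2.547.
At 29.2°: sec²(29.2°) = 1/0.8729² = 1.312.
Ratio = 2.547/1.312 = cos²(29.2°)/cos²(51.2°) ≈ 1.94.

1.94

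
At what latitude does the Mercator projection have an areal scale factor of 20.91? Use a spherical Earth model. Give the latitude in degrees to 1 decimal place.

Mercator areal scale is sec²φ.
sec²φ = 20.91  ⇒  cos²φ = 0.04782  ⇒  cos φ = 0.2187.
φ = arccos(0.2187) ≈ 77.4°.

77.4°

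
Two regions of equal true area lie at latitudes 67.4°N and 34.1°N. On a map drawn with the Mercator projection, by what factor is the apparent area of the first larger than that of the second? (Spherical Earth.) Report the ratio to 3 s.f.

Mercator is conformal with k = sec φ, so areal scale = k² = sec²φ.
At 67.4°: sec²(67.4°) = 1/0.3843² = 6.771.
At 34.1°: sec²(34.1°) = 1/0.8281² = 1.458.
Ratio = 6.771/1.458 = cos²(34.1°)/cos²(67.4°) ≈ 4.64.

4.64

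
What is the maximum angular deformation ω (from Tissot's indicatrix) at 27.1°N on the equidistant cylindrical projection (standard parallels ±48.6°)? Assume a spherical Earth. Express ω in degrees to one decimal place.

17.0°

The equidistant cylindrical projection with φ₀ = 48.6° has h = 1 (meridians true) and k = cos φ₀ / cos φ along parallels.
At 27.1°: h = 1.000, k = 0.7429; principal scales a = 1.000, b = 0.7429.
sin(ω/2) = (a − b)/(a + b) = 0.2571/1.743 = 0.1475, so ω = 2 arcsin(0.1475) ≈ 17.0°.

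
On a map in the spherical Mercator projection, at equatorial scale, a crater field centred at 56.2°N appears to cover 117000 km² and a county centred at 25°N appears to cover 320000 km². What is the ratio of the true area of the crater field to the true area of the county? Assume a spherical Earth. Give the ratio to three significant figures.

0.138

Since Mercator area scale is 1/cos²φ, the true area equals the apparent area multiplied by cos²φ.
True area of crater field: 117000 × cos²(56.2°) = 117000 × 0.3095 = 36210 km².
True area of county: 320000 × cos²(25°) = 320000 × 0.8214 = 262800 km².
Ratio = 36210 / 262800 ≈ 0.138.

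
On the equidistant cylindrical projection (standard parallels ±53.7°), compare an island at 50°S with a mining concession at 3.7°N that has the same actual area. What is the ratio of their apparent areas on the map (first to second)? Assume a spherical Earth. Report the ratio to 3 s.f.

With standard parallel φ₀ = 53.7°, the equirectangular projection gives x = Rλ cos φ₀, y = Rφ, so h = 1 and k = cos 53.7° / cos φ.
Areal scale at 50°: h·k = 1.000 × 0.9210 = 0.9210.
Areal scale at 3.7°: h·k = 1.000 × 0.5932 = 0.5932.
Ratio = 0.9210/0.5932 ≈ 1.55.

1.55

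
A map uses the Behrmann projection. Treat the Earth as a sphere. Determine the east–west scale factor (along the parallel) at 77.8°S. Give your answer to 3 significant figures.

Behrmann is a cylindrical equal-area projection with standard parallels at ±30°. A cylindrical equal-area projection with standard parallel φ₀ has meridian scale h = cos φ / cos φ₀ and parallel scale k = cos φ₀ / cos φ (so areas are preserved, h·k = 1).
k = cos 30° / cos 77.8° = 0.8660/0.2113 = 4.098.

4.10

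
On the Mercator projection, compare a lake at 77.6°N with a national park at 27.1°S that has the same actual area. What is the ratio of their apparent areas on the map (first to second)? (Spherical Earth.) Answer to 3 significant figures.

Mercator areal scale is sec²φ.
At 77.6°: sec²(77.6°) = 1/0.2147² = 21.69.
At 27.1°: sec²(27.1°) = 1/0.8902² = 1.262.
Ratio = 21.69/1.262 = cos²(27.1°)/cos²(77.6°) ≈ 17.2.

17.2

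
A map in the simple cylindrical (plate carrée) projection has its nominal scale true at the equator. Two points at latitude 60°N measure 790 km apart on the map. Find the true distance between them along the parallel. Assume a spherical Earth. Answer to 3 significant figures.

Plate carrée maps x = Rλ, y = Rφ. The meridian scale is h = 1 and the parallel scale is k = 1/cos φ = sec φ.
Along the parallel at 60°, map distances are exaggerated by k = sec 60° = 2.000.
True distance = 790 / 2.000 = 790 × cos 60° ≈ 395 km.

395 km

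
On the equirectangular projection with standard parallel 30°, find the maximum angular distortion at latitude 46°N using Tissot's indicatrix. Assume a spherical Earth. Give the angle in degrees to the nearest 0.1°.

12.6°

In the equirectangular projection with standard parallel φ₀ = 30° (x = Rλ cos φ₀, y = Rφ), meridians are true-scale (h = 1) and the parallel scale is k = cos φ₀ / cos φ.
At 46°: h = 1.000, k = 1.247; principal scales a = 1.247, b = 1.000.
sin(ω/2) = (a − b)/(a + b) = 0.2467/2.247 = 0.1098, so ω = 2 arcsin(0.1098) ≈ 12.6°.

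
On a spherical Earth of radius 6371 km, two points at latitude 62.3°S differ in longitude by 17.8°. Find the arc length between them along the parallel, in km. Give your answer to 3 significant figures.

920 km

Arc length along a parallel = R cos φ · Δλ (with Δλ in radians).
= 6371 × cos 62.3° × (17.8° × π/180) = 6371 × 0.4648 × 0.3107 ≈ 920 km.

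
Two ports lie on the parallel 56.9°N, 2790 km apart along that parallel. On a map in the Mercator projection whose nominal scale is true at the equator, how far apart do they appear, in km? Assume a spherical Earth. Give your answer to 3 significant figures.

5110 km

Mercator is conformal, so the point scale is isotropic: h = k = sec φ = 1/cos φ.
Along the parallel, k = sec 56.9° = 1/0.5461 = 1.831.
Map distance = 2790 × 1.831 ≈ 5110 km.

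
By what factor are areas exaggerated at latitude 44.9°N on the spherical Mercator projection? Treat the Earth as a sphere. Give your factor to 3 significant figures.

For Mercator, h = k = sec φ (a conformal cylindrical projection has a single point scale, 1/cos φ).
Areal scale = k² = sec²φ = 1/cos²(44.9°) = 1/0.7083² = 1.993.

1.99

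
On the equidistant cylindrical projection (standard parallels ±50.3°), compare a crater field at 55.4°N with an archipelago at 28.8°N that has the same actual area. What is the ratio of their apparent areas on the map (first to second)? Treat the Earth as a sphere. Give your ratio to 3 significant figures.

In the equirectangular projection with standard parallel φ₀ = 50.3° (x = Rλ cos φ₀, y = Rφ), meridians are true-scale (h = 1) and the parallel scale is k = cos φ₀ / cos φ.
Areal scale at 55.4°: h·k = 1.000 × 1.125 = 1.125.
Areal scale at 28.8°: h·k = 1.000 × 0.7289 = 0.7289.
Ratio = 1.125/0.7289 ≈ 1.54.

1.54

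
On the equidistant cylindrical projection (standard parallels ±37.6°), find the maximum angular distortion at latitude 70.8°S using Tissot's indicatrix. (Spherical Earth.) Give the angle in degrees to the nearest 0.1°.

48.8°

In the equirectangular projection with standard parallel φ₀ = 37.6° (x = Rλ cos φ₀, y = Rφ), meridians are true-scale (h = 1) and the parallel scale is k = cos φ₀ / cos φ.
At 70.8°: h = 1.000, k = 2.409; principal scales a = 2.409, b = 1.000.
sin(ω/2) = (a − b)/(a + b) = 1.409/3.409 = 0.4133, so ω = 2 arcsin(0.4133) ≈ 48.8°.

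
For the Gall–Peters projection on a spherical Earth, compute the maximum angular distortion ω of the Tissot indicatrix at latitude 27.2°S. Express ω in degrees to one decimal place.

The Gall–Peters projection is cylindrical equal-area with φ₀ = 45°. For cylindrical equal-area with standard parallel φ₀, h = cos φ / cos φ₀ and k = cos φ₀ / cos φ, so h·k = 1.
At 27.2°: h = 1.258, k = 0.7950; principal scales a = 1.258, b = 0.7950.
sin(ω/2) = (a − b)/(a + b) = 0.4628/2.053 = 0.2254, so ω = 2 arcsin(0.2254) ≈ 26.1°.

26.1°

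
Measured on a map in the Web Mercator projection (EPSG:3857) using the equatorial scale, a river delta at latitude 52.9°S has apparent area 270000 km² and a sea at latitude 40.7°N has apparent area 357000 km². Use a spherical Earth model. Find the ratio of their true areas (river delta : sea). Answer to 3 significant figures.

Mercator's areal exaggeration is sec²φ; hence true area = (apparent area) · cos²φ.
True area of river delta: 270000 × cos²(52.9°) = 270000 × 0.3639 = 98240 km².
True area of sea: 357000 × cos²(40.7°) = 357000 × 0.5748 = 205200 km².
Ratio = 98240 / 205200 ≈ 0.479.

0.479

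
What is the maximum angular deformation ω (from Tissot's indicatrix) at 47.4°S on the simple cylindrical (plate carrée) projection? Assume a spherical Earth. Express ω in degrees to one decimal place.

22.2°

Plate carrée maps x = Rλ, y = Rφ. The meridian scale is h = 1 and the parallel scale is k = 1/cos φ = sec φ.
At 47.4°: h = 1.000, k = 1.477; principal scales a = 1.477, b = 1.000.
sin(ω/2) = (a − b)/(a + b) = 0.4774/2.477 = 0.1927, so ω = 2 arcsin(0.1927) ≈ 22.2°.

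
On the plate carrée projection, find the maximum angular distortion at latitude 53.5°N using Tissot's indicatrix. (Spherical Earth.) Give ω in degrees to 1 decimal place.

29.4°

For the equirectangular projection with φ₀ = 0 (plate carrée), h = 1 along meridians and k = sec φ along parallels.
At 53.5°: h = 1.000, k = 1.681; principal scales a = 1.681, b = 1.000.
sin(ω/2) = (a − b)/(a + b) = 0.6812/2.681 = 0.2541, so ω = 2 arcsin(0.2541) ≈ 29.4°.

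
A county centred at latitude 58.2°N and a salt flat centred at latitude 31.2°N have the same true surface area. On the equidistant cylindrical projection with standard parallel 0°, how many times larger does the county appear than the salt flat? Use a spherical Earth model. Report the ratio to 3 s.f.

For the equirectangular projection with φ₀ = 0 (plate carrée), h = 1 along meridians and k = sec φ along parallels.
Areal scale at 58.2°: h·k = 1.000 × 1.898 = 1.898.
Areal scale at 31.2°: h·k = 1.000 × 1.169 = 1.169.
Ratio = 1.898/1.169 ≈ 1.62.

1.62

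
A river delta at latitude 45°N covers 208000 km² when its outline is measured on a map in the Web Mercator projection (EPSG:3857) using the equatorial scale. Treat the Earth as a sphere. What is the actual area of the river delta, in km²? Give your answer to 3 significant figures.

Mercator is conformal, so the point scale is isotropic: h = k = sec φ = 1/cos φ.
Areal scale = k² = sec²φ = 1/cos²(45°) = 1/0.7071² = 2.000.
True area = apparent / (areal scale) = 208000 / 2.000 ≈ 104000 km².

104000 km²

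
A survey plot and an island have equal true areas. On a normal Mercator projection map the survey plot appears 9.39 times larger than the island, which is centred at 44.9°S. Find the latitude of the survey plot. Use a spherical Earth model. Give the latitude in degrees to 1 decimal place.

On Mercator, (apparent₁)/(apparent₂) = sec²φ₁ / sec²φ₂ when true areas are equal.
cos²φ₂ / cos²φ₁ = 9.39  ⇒  cos φ₁ = cos 44.9° / √9.39 = 0.7083/3.064 = 0.2312.
φ₁ = arccos(0.2312) ≈ 76.6°.

76.6°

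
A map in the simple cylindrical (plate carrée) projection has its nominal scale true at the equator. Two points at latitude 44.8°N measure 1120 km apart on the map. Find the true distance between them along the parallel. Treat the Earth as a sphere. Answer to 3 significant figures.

For the equirectangular projection with φ₀ = 0 (plate carrée), h = 1 along meridians and k = sec φ along parallels.
Along the parallel at 44.8°, map distances are exaggerated by k = sec 44.8° = 1.409.
True distance = 1120 / 1.409 = 1120 × cos 44.8° ≈ 795 km.

795 km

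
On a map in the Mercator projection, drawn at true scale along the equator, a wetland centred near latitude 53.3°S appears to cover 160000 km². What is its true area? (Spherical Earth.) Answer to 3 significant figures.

Mercator is conformal, so the point scale is isotropic: h = k = sec φ = 1/cos φ.
Areal scale = k² = sec²φ = 1/cos²(53.3°) = 1/0.5976² = 2.800.
True area = apparent / (areal scale) = 160000 / 2.800 ≈ 57100 km².

57100 km²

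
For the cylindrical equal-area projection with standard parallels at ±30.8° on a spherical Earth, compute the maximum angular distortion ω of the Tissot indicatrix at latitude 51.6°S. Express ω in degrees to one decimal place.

Cylindrical equal-area (φ₀ = 30.8°): h = cos φ / cos 30.8° along meridians, k = cos 30.8° / cos φ along parallels; h·k = 1.
At 51.6°: h = 0.7231, k = 1.383; principal scales a = 1.383, b = 0.7231.
sin(ω/2) = (a − b)/(a + b) = 0.6597/2.106 = 0.3133, so ω = 2 arcsin(0.3133) ≈ 36.5°.

36.5°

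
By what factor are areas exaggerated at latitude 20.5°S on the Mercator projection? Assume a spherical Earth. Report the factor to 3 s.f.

For Mercator, h = k = sec φ (a conformal cylindrical projection has a single point scale, 1/cos φ).
Areal scale = k² = sec²φ = 1/cos²(20.5°) = 1/0.9367² = 1.140.

1.14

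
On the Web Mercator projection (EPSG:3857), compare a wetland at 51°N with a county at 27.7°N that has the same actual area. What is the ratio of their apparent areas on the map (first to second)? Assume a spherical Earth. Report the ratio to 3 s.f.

On Mercator, area is exaggerated by sec²φ = 1/cos²φ.
At 51°: sec²(51°) = 1/0.6293² = 2.525.
At 27.7°: sec²(27.7°) = 1/0.8854² = 1.276.
Ratio = 2.525/1.276 = cos²(27.7°)/cos²(51°) ≈ 1.98.

1.98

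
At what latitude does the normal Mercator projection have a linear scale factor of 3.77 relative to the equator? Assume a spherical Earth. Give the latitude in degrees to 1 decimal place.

74.6°

Mercator scale is k = sec φ = 1/cos φ.
1/cos φ = 3.77  ⇒  cos φ = 0.2653  ⇒  φ = arccos(0.2653) ≈ 74.6°.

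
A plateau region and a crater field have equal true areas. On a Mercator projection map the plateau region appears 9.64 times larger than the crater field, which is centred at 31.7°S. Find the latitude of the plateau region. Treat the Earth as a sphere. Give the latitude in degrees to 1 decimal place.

74.1°

Mercator areal scale is sec²φ, so apparent-area ratio = sec²φ₁ / sec²φ₂ = cos²φ₂ / cos²φ₁.
cos²φ₂ / cos²φ₁ = 9.64  ⇒  cos φ₁ = cos 31.7° / √9.64 = 0.8508/3.105 = 0.2740.
φ₁ = arccos(0.2740) ≈ 74.1°.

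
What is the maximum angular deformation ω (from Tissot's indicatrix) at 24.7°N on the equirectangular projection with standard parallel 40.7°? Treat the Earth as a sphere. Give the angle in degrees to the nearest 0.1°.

In the equirectangular projection with standard parallel φ₀ = 40.7° (x = Rλ cos φ₀, y = Rφ), meridians are true-scale (h = 1) and the parallel scale is k = cos φ₀ / cos φ.
At 24.7°: h = 1.000, k = 0.8345; principal scales a = 1.000, b = 0.8345.
sin(ω/2) = (a − b)/(a + b) = 0.1655/1.834 = 0.09023, so ω = 2 arcsin(0.09023) ≈ 10.4°.

10.4°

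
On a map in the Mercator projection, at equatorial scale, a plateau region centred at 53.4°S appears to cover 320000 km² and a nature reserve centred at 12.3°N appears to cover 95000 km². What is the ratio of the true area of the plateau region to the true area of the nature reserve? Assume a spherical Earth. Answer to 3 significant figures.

Mercator's areal exaggeration is sec²φ; hence true area = (apparent area) · cos²φ.
True area of plateau region: 320000 × cos²(53.4°) = 320000 × 0.3555 = 113800 km².
True area of nature reserve: 95000 × cos²(12.3°) = 95000 × 0.9546 = 90690 km².
Ratio = 113800 / 90690 ≈ 1.25.

1.25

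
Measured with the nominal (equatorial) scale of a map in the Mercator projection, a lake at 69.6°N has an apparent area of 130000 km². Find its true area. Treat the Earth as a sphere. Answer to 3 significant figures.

15800 km²

The Mercator projection is conformal; its linear scale factor is the same in every direction and equals sec φ = 1/cos φ.
Areal scale = k² = sec²φ = 1/cos²(69.6°) = 1/0.3486² = 8.230.
True area = apparent / (areal scale) = 130000 / 8.230 ≈ 15800 km².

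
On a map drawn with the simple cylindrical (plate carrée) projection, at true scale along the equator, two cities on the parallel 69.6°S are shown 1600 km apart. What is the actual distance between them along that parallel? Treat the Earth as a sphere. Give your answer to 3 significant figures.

Plate carrée maps x = Rλ, y = Rφ. The meridian scale is h = 1 and the parallel scale is k = 1/cos φ = sec φ.
Along the parallel at 69.6°, map distances are exaggerated by k = sec 69.6° = 2.869.
True distance = 1600 / 2.869 = 1600 × cos 69.6° ≈ 558 km.

558 km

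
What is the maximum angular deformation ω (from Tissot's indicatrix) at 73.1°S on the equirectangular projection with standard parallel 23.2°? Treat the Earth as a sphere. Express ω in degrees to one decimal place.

In the equirectangular projection with standard parallel φ₀ = 23.2° (x = Rλ cos φ₀, y = Rφ), meridians are true-scale (h = 1) and the parallel scale is k = cos φ₀ / cos φ.
At 73.1°: h = 1.000, k = 3.162; principal scales a = 3.162, b = 1.000.
sin(ω/2) = (a − b)/(a + b) = 2.162/4.162 = 0.5194, so ω = 2 arcsin(0.5194) ≈ 62.6°.

62.6°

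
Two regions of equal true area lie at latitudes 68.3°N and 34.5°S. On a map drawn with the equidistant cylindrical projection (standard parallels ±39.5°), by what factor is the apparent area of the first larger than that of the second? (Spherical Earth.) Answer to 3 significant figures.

2.23

In the equirectangular projection with standard parallel φ₀ = 39.5° (x = Rλ cos φ₀, y = Rφ), meridians are true-scale (h = 1) and the parallel scale is k = cos φ₀ / cos φ.
Areal scale at 68.3°: h·k = 1.000 × 2.087 = 2.087.
Areal scale at 34.5°: h·k = 1.000 × 0.9363 = 0.9363.
Ratio = 2.087/0.9363 ≈ 2.23.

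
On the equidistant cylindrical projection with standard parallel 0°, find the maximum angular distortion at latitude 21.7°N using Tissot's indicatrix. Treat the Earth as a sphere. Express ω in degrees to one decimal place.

4.2°

For the equirectangular projection with φ₀ = 0 (plate carrée), h = 1 along meridians and k = sec φ along parallels.
At 21.7°: h = 1.000, k = 1.076; principal scales a = 1.076, b = 1.000.
sin(ω/2) = (a − b)/(a + b) = 0.07627/2.076 = 0.03674, so ω = 2 arcsin(0.03674) ≈ 4.2°.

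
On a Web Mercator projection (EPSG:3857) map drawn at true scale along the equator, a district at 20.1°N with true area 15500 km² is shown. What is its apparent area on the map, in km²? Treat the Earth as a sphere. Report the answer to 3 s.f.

17600 km²

The Mercator projection is conformal; its linear scale factor is the same in every direction and equals sec φ = 1/cos φ.
Areal scale = k² = sec²φ = 1/cos²(20.1°) = 1/0.9391² = 1.134.
Apparent area = 15500 × 1.134 ≈ 17600 km².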